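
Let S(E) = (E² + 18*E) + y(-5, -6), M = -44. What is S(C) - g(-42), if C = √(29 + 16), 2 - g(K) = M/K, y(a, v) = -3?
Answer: 862/21 + 54*√5 ≈ 161.80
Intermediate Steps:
g(K) = 2 + 44/K (g(K) = 2 - (-44)/K = 2 + 44/K)
C = 3*√5 (C = √45 = 3*√5 ≈ 6.7082)
S(E) = -3 + E² + 18*E (S(E) = (E² + 18*E) - 3 = -3 + E² + 18*E)
S(C) - g(-42) = (-3 + (3*√5)² + 18*(3*√5)) - (2 + 44/(-42)) = (-3 + 45 + 54*√5) - (2 + 44*(-1/42)) = (42 + 54*√5) - (2 - 22/21) = (42 + 54*√5) - 1*20/21 = (42 + 54*√5) - 20/21 = 862/21 + 54*√5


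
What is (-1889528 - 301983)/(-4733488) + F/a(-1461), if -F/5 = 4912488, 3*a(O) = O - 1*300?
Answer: 116267301407677/2778557456 ≈ 41845.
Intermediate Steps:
a(O) = -100 + O/3 (a(O) = (O - 1*300)/3 = (O - 300)/3 = (-300 + O)/3 = -100 + O/3)
F = -24562440 (F = -5*4912488 = -24562440)
(-1889528 - 301983)/(-4733488) + F/a(-1461) = (-1889528 - 301983)/(-4733488) - 24562440/(-100 + (⅓)*(-1461)) = -2191511*(-1/4733488) - 24562440/(-100 - 487) = 2191511/4733488 - 24562440/(-587) = 2191511/4733488 - 24562440*(-1/587) = 2191511/4733488 + 24562440/587 = 116267301407677/2778557456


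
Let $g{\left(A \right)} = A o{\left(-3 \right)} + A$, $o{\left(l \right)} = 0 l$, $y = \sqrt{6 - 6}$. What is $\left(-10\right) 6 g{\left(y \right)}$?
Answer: $0$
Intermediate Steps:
$y = 0$ ($y = \sqrt{0} = 0$)
$o{\left(l \right)} = 0$
$g{\left(A \right)} = A$ ($g{\left(A \right)} = A 0 + A = 0 + A = A$)
$\left(-10\right) 6 g{\left(y \right)} = \left(-10\right) 6 \cdot 0 = \left(-60\right) 0 = 0$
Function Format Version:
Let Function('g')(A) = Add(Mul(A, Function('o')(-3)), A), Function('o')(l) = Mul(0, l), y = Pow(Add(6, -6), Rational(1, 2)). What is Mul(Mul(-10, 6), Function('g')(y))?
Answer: 0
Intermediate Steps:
y = 0 (y = Pow(0, Rational(1, 2)) = 0)
Function('o')(l) = 0
Function('g')(A) = A (Function('g')(A) = Add(Mul(A, 0), A) = Add(0, A) = A)
Mul(Mul(-10, 6), Function('g')(y)) = Mul(Mul(-10, 6), 0) = Mul(-60, 0) = 0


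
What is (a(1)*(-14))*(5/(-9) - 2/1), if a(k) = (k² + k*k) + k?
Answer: 322/3 ≈ 107.33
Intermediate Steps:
a(k) = k + 2*k² (a(k) = (k² + k²) + k = 2*k² + k = k + 2*k²)
(a(1)*(-14))*(5/(-9) - 2/1) = ((1*(1 + 2*1))*(-14))*(5/(-9) - 2/1) = ((1*(1 + 2))*(-14))*(5*(-⅑) - 2*1) = ((1*3)*(-14))*(-5/9 - 2) = (3*(-14))*(-23/9) = -42*(-23/9) = 322/3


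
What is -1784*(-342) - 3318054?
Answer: -2707926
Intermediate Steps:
-1784*(-342) - 3318054 = 610128 - 3318054 = -2707926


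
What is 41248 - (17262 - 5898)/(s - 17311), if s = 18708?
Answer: 57612092/1397 ≈ 41240.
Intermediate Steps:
41248 - (17262 - 5898)/(s - 17311) = 41248 - (17262 - 5898)/(18708 - 17311) = 41248 - 11364/1397 = 57612092/1397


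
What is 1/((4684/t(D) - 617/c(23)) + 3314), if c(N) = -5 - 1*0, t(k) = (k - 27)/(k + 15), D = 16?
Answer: -55/536963 ≈ -0.00010243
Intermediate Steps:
t(k) = (-27 + k)/(15 + k)
c(N) = -5 (c(N) = -5 + 0 = -5)
1/((4684/t(D) - 617/c(23)) + 3314) = 1/((4684/(((-27 + 16)/(15 + 16))) - 617/(-5)) + 3314) = 1/((4684/((-11/31)) - 617*(-1/5)) + 3314) = 1/((4684/(((1/31)*(-11))) + 617/5) + 3314) = 1/((4684/(-11/31) + 617/5) + 3314) = 1/((4684*(-31/11) + 617/5) + 3314) = 1/((-145204/11 + 617/5) + 3314) = 1/(-719233/55 + 3314) = 1/(-536963/55) = -55/536963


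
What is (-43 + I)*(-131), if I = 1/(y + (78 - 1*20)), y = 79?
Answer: 771590/137 ≈ 5632.0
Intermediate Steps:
I = 1/137 (I = 1/(79 + (78 - 1*20)) = 1/(79 + (78 - 20)) = 1/(79 + 58) = 1/137 ≈ 0.0072993)
(-43 + I)*(-131) = (-43 + 1/137)*(-131) = -5890/137*(-131) = 771590/137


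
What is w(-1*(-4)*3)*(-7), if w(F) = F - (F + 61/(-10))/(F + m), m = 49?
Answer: -50827/610 ≈ -83.323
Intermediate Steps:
w(F) = F - (-61/10 + F)/(49 + F) (w(F) = F - (F + 61/(-10))/(F + 49) = F - (F + 61*(-⅒))/(49 + F) = F - (F - 61/10)/(49 + F) = F - (-61/10 + F)/(49 + F))
w(-1*(-4)*3)*(-7) = ((61/10 + (-1*(-4)*3)² + 48*(-1*(-4)*3))/(49 - 1*(-4)*3))*(-7) = ((61/10 + (4*3)² + 48*(4*3))/(49 + 4*3))*(-7) = ((61/10 + 12² + 48*12)/(49 + 12))*(-7) = ((61/10 + 144 + 576)/61)*(-7) = ((1/61)*(7261/10))*(-7) = (7261/610)*(-7) = -50827/610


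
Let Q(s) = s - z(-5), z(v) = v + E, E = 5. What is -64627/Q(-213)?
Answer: 64627/213 ≈ 303.41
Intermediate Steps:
z(v) = 5 + v (z(v) = v + 5 = 5 + v)
Q(s) = s (Q(s) = s - (5 - 5) = s - 1*0 = s + 0 = s)
-64627/Q(-213) = -64627/(-213) = -64627*(-1/213) = 64627/213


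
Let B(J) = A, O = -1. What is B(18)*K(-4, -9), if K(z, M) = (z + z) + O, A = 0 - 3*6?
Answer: 162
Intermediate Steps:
A = -18 (A = 0 - 18 = -18)
B(J) = -18
K(z, M) = -1 + 2*z (K(z, M) = (z + z) - 1 = 2*z - 1 = -1 + 2*z)
B(18)*K(-4, -9) = -18*(-1 + 2*(-4)) = -18*(-1 - 8) = -18*(-9) = 162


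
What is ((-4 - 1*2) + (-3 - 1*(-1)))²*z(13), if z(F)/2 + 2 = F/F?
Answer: -128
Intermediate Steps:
z(F) = -2 (z(F) = -4 + 2*(F/F) = -4 + 2*1 = -4 + 2 = -2)
((-4 - 1*2) + (-3 - 1*(-1)))²*z(13) = ((-4 - 1*2) + (-3 - 1*(-1)))²*(-2) = ((-4 - 2) + (-3 + 1))²*(-2) = (-6 - 2)²*(-2) = (-8)²*(-2) = 64*(-2) = -128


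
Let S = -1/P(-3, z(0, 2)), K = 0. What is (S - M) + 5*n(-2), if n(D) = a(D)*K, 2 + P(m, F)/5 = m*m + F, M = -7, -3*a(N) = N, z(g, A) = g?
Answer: 244/35 ≈ 6.9714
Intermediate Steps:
a(N) = -N/3
P(m, F) = -10 + 5*F + 5*m² (P(m, F) = -10 + 5*(m*m + F) = -10 + 5*(m² + F) = -10 + 5*(F + m²) = -10 + (5*F + 5*m²) = -10 + 5*F + 5*m²)
n(D) = 0 (n(D) = -D/3*0 = 0)
S = -1/35 (S = -1/(-10 + 5*0 + 5*(-3)²) = -1/(-10 + 0 + 5*9) = -1/(-10 + 0 + 45) = -1/35 ≈ -0.028571)
(S - M) + 5*n(-2) = (-1/35 - 1*(-7)) + 5*0 = (-1/35 + 7) + 0 = 244/35 + 0 = 244/35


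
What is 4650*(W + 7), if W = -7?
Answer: 0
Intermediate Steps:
4650*(W + 7) = 4650*(-7 + 7) = 4650*0 = 0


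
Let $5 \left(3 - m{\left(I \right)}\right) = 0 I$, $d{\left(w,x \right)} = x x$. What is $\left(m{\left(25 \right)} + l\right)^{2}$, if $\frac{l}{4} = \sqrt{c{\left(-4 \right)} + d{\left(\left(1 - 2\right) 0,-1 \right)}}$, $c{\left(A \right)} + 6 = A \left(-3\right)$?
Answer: $121 + 24 \sqrt{7} \approx 184.5$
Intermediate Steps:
$d{\left(w,x \right)} = x^{2}$
$c{\left(A \right)} = -6 - 3 A$ ($c{\left(A \right)} = -6 + A \left(-3\right) = -6 - 3 A$)
$m{\left(I \right)} = 3$ ($m{\left(I \right)} = 3 - \frac{0 I}{5} = 3 - 0 = 3 + 0 = 3$)
$l = 4 \sqrt{7}$ ($l = 4 \sqrt{\left(-6 - -12\right) + \left(-1\right)^{2}} = 4 \sqrt{\left(-6 + 12\right) + 1} = 4 \sqrt{6 + 1} = 4 \sqrt{7} \approx 10.583$)
$\left(m{\left(25 \right)} + l\right)^{2} = \left(3 + 4 \sqrt{7}\right)^{2}$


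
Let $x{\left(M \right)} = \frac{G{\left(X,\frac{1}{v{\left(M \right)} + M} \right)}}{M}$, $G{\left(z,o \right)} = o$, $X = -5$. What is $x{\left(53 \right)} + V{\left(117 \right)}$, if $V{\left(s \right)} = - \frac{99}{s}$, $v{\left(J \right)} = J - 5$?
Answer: $- \frac{58870}{69589} \approx -0.84597$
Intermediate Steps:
$v{\left(J \right)} = -5 + J$
$x{\left(M \right)} = \frac{1}{M \left(-5 + 2 M\right)}$ ($x{\left(M \right)} = \frac{1}{\left(\left(-5 + M\right) + M\right) M} = \frac{1}{\left(-5 + 2 M\right) M} = \frac{1}{M \left(-5 + 2 M\right)}$)
$x{\left(53 \right)} + V{\left(117 \right)} = \frac{1}{53 \left(-5 + 2 \cdot 53\right)} - \frac{99}{117} = \frac{1}{53 \left(-5 + 106\right)} - \frac{11}{13} = \frac{1}{53 \cdot 101} - \frac{11}{13} = \frac{1}{53} \cdot \frac{1}{101} - \frac{11}{13} = \frac{1}{5353} - \frac{11}{13} = - \frac{58870}{69589}$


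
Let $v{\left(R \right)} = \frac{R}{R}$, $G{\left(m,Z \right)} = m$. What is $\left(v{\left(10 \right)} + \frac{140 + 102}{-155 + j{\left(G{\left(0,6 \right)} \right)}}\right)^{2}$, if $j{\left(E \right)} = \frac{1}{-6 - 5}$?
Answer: $\frac{228484}{727609} \approx 0.31402$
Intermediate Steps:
$j{\left(E \right)} = - \frac{1}{11}$ ($j{\left(E \right)} = \frac{1}{-11} = - \frac{1}{11}$)
$v{\left(R \right)} = 1$
$\left(v{\left(10 \right)} + \frac{140 + 102}{-155 + j{\left(G{\left(0,6 \right)} \right)}}\right)^{2} = \left(1 + \frac{140 + 102}{-155 - \frac{1}{11}}\right)^{2} = \left(1 + \frac{242}{- \frac{1706}{11}}\right)^{2} = \left(1 + 242 \left(- \frac{11}{1706}\right)\right)^{2} = \left(1 - \frac{1331}{853}\right)^{2} = \left(- \frac{478}{853}\right)^{2} = \frac{228484}{727609}$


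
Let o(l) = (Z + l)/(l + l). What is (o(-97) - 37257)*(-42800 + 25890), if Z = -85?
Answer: 61110000580/97 ≈ 6.3000e+8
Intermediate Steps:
o(l) = (-85 + l)/(2*l) (o(l) = (-85 + l)/(l + l) = (-85 + l)/((2*l)) = (-85 + l)*(1/(2*l)) = (-85 + l)/(2*l))
(o(-97) - 37257)*(-42800 + 25890) = ((½)*(-85 - 97)/(-97) - 37257)*(-42800 + 25890) = ((½)*(-1/97)*(-182) - 37257)*(-16910) = (91/97 - 37257)*(-16910) = -3613838/97*(-16910) = 61110000580/97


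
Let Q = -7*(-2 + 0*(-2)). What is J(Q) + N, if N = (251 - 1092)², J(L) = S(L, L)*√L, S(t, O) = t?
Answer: 707281 + 14*√14 ≈ 7.0733e+5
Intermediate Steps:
Q = 14 (Q = -7*(-2 + 0) = -7*(-2) = 14)
J(L) = L^(3/2) (J(L) = L*√L = L^(3/2))
N = 707281 (N = (-841)² = 707281)
J(Q) + N = 14^(3/2) + 707281 = 14*√14 + 707281 = 707281 + 14*√14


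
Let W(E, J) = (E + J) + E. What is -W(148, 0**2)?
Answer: -296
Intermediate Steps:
W(E, J) = J + 2*E
-W(148, 0**2) = -(0**2 + 2*148) = -(0 + 296) = -1*296 = -296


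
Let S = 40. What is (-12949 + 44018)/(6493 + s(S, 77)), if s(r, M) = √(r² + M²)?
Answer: 201731017/42151520 - 31069*√7529/42151520 ≈ 4.7219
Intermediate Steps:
s(r, M) = √(M² + r²)
(-12949 + 44018)/(6493 + s(S, 77)) = (-12949 + 44018)/(6493 + √(77² + 40²)) = 31069/(6493 + √(5929 + 1600)) = 31069/(6493 + √7529)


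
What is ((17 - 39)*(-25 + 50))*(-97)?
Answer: 53350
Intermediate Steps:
((17 - 39)*(-25 + 50))*(-97) = -22*25*(-97) = -550*(-97) = 53350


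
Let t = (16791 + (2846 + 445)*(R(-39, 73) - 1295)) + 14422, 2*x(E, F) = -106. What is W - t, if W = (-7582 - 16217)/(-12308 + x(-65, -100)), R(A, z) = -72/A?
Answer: 678856936139/160693 ≈ 4.2246e+6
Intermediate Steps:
x(E, F) = -53 (x(E, F) = (½)*(-106) = -53)
t = -54919232/13 (t = (16791 + (2846 + 445)*(-72/(-39) - 1295)) + 14422 = (16791 + 3291*(-72*(-1/39) - 1295)) + 14422 = (16791 + 3291*(24/13 - 1295)) + 14422 = (16791 + 3291*(-16811/13)) + 14422 = (16791 - 55325001/13) + 14422 = -55106718/13 + 14422 = -54919232/13 ≈ -4.2246e+6)
W = 23799/12361 (W = (-7582 - 16217)/(-12308 - 53) = -23799/(-12361) = -23799*(-1/12361) = 23799/12361 ≈ 1.9253)
W - t = 23799/12361 - 1*(-54919232/13) = 23799/12361 + 54919232/13 = 678856936139/160693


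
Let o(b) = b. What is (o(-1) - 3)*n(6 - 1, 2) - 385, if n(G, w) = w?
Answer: -393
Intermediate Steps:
(o(-1) - 3)*n(6 - 1, 2) - 385 = (-1 - 3)*2 - 385 = -4*2 - 385 = -8 - 385 = -393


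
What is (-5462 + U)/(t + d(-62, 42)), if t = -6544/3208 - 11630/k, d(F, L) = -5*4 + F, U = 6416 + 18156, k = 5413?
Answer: -4148041443/18708173 ≈ -221.72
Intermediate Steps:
U = 24572
d(F, L) = -20 + F
t = -9091464/2170613 (t = -6544/3208 - 11630/5413 = -6544*1/3208 - 11630*1/5413 = -818/401 - 11630/5413 = -9091464/2170613 ≈ -4.1884)
(-5462 + U)/(t + d(-62, 42)) = (-5462 + 24572)/(-9091464/2170613 + (-20 - 62)) = 19110/(-9091464/2170613 - 82) = 19110/(-187081730/2170613) = 19110*(-2170613/187081730) = -4148041443/18708173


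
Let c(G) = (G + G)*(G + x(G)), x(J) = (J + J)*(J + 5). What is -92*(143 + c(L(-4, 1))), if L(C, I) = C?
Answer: -21988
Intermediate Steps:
x(J) = 2*J*(5 + J) (x(J) = (2*J)*(5 + J) = 2*J*(5 + J))
c(G) = 2*G*(G + 2*G*(5 + G)) (c(G) = (G + G)*(G + 2*G*(5 + G)) = (2*G)*(G + 2*G*(5 + G)) = 2*G*(G + 2*G*(5 + G)))
-92*(143 + c(L(-4, 1))) = -92*(143 + (-4)²*(22 + 4*(-4))) = -92*(143 + 16*(22 - 16)) = -92*(143 + 16*6) = -92*(143 + 96) = -92*239 = -21988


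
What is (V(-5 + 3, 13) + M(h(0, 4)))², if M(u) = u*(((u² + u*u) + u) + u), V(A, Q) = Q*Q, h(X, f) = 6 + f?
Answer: 5612161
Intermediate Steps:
V(A, Q) = Q²
M(u) = u*(2*u + 2*u²) (M(u) = u*(((u² + u²) + u) + u) = u*((2*u² + u) + u) = u*((u + 2*u²) + u) = u*(2*u + 2*u²))
(V(-5 + 3, 13) + M(h(0, 4)))² = (13² + 2*(6 + 4)²*(1 + (6 + 4)))² = (169 + 2*10²*(1 + 10))² = (169 + 2*100*11)² = (169 + 2200)² = 2369² = 5612161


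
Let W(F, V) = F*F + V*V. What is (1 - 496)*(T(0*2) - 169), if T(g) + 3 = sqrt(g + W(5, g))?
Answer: 82665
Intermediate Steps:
W(F, V) = F**2 + V**2
T(g) = -3 + sqrt(25 + g + g**2) (T(g) = -3 + sqrt(g + (5**2 + g**2)) = -3 + sqrt(g + (25 + g**2)) = -3 + sqrt(25 + g + g**2))
(1 - 496)*(T(0*2) - 169) = (1 - 496)*((-3 + sqrt(25 + 0*2 + (0*2)**2)) - 169) = -495*((-3 + sqrt(25 + 0 + 0**2)) - 169) = -495*((-3 + sqrt(25 + 0 + 0)) - 169) = -495*((-3 + sqrt(25)) - 169) = -495*((-3 + 5) - 169) = -495*(2 - 169) = -495*(-167) = 82665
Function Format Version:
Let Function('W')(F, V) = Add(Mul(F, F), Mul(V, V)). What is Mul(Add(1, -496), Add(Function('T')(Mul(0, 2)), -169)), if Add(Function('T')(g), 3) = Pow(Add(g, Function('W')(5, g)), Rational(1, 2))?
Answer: 82665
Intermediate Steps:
Function('W')(F, V) = Add(Pow(F, 2), Pow(V, 2))
Function('T')(g) = Add(-3, Pow(Add(25, g, Pow(g, 2)), Rational(1, 2))) (Function('T')(g) = Add(-3, Pow(Add(g, Add(Pow(5, 2), Pow(g, 2))), Rational(1, 2))) = Add(-3, Pow(Add(g, Add(25, Pow(g, 2))), Rational(1, 2))) = Add(-3, Pow(Add(25, g, Pow(g, 2)), Rational(1, 2))))
Mul(Add(1, -496), Add(Function('T')(Mul(0, 2)), -169)) = Mul(Add(1, -496), Add(Add(-3, Pow(Add(25, Mul(0, 2), Pow(Mul(0, 2), 2)), Rational(1, 2))), -169)) = Mul(-495, Add(Add(-3, Pow(Add(25, 0, Pow(0, 2)), Rational(1, 2))), -169)) = Mul(-495, Add(Add(-3, Pow(Add(25, 0, 0), Rational(1, 2))), -169)) = Mul(-495, Add(Add(-3, Pow(25, Rational(1, 2))), -169)) = Mul(-495, Add(Add(-3, 5), -169)) = Mul(-495, Add(2, -169)) = Mul(-495, -167) = 82665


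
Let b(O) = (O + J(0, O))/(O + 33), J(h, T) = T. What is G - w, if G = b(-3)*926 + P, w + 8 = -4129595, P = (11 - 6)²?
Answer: 20647214/5 ≈ 4.1294e+6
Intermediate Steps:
P = 25 (P = 5² = 25)
w = -4129603 (w = -8 - 4129595 = -4129603)
b(O) = 2*O/(33 + O) (b(O) = (O + O)/(O + 33) = (2*O)/(33 + O) = 2*O/(33 + O))
G = -801/5 (G = (2*(-3)/(33 - 3))*926 + 25 = (2*(-3)/30)*926 + 25 = (2*(-3)*(1/30))*926 + 25 = -⅕*926 + 25 = -926/5 + 25 = -801/5 ≈ -160.20)
G - w = -801/5 - 1*(-4129603) = -801/5 + 4129603 = 20647214/5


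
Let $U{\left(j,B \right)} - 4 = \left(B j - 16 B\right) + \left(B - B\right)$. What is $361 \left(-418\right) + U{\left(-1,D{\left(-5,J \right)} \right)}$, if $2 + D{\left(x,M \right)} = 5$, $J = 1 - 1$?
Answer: $-150945$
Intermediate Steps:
$J = 0$ ($J = 1 - 1 = 0$)
$D{\left(x,M \right)} = 3$ ($D{\left(x,M \right)} = -2 + 5 = 3$)
$U{\left(j,B \right)} = 4 - 16 B + B j$ ($U{\left(j,B \right)} = 4 + \left(\left(B j - 16 B\right) + \left(B - B\right)\right) = 4 + \left(\left(- 16 B + B j\right) + 0\right) = 4 + \left(- 16 B + B j\right) = 4 - 16 B + B j$)
$361 \left(-418\right) + U{\left(-1,D{\left(-5,J \right)} \right)} = 361 \left(-418\right) + \left(4 - 48 + 3 \left(-1\right)\right) = -150898 - 47 = -150945$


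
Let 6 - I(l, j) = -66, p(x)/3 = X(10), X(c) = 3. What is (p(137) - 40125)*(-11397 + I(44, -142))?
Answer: 454313700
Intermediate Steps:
p(x) = 9 (p(x) = 3*3 = 9)
I(l, j) = 72 (I(l, j) = 6 - 1*(-66) = 6 + 66 = 72)
(p(137) - 40125)*(-11397 + I(44, -142)) = (9 - 40125)*(-11397 + 72) = -40116*(-11325) = 454313700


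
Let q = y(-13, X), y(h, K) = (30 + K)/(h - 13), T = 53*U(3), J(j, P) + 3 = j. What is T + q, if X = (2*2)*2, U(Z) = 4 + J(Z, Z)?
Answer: 2737/13 ≈ 210.54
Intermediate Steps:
J(j, P) = -3 + j
U(Z) = 1 + Z (U(Z) = 4 + (-3 + Z) = 1 + Z)
T = 212 (T = 53*(1 + 3) = 53*4 = 212)
X = 8 (X = 4*2 = 8)
y(h, K) = (30 + K)/(-13 + h)
q = -19/13 (q = (30 + 8)/(-13 - 13) = 38/(-26) = -1/26*38 = -19/13 ≈ -1.4615)
T + q = 212 - 19/13 = 2737/13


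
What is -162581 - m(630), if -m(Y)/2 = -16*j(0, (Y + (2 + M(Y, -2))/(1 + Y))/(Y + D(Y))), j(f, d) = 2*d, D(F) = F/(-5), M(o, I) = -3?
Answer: -6466262725/39753 ≈ -1.6266e+5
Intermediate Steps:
D(F) = -F/5 (D(F) = F*(-1/5) = -F/5)
m(Y) = 80*(Y - 1/(1 + Y))/Y (m(Y) = -(-32)*2*((Y + (2 - 3)/(1 + Y))/(Y - Y/5)) = -(-32)*2*((Y - 1/(1 + Y))/((4*Y/5))) = -(-32)*2*((Y - 1/(1 + Y))*(5/(4*Y))) = -(-32)*2*(5*(Y - 1/(1 + Y))/(4*Y)) = -(-32)*5*(Y - 1/(1 + Y))/(2*Y) = -(-80)*(Y - 1/(1 + Y))/Y = 80*(Y - 1/(1 + Y))/Y)
-162581 - m(630) = -162581 - 80*(-1 + 630 + 630**2)/(630*(1 + 630)) = -162581 - 80*(-1 + 630 + 396900)/(630*631) = -162581 - 80*397529/(630*631) = -162581 - 1*3180232/39753 = -162581 - 3180232/39753 = -6466262725/39753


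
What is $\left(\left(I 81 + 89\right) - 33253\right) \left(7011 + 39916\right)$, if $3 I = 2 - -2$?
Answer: $-1551218912$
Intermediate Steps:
$I = \frac{4}{3}$ ($I = \frac{2 - -2}{3} = \frac{2 + 2}{3} = \frac{1}{3} \cdot 4 = \frac{4}{3} \approx 1.3333$)
$\left(\left(I 81 + 89\right) - 33253\right) \left(7011 + 39916\right) = \left(\left(\frac{4}{3} \cdot 81 + 89\right) - 33253\right) \left(7011 + 39916\right) = \left(\left(108 + 89\right) - 33253\right) 46927 = \left(197 - 33253\right) 46927 = \left(-33056\right) 46927 = -1551218912$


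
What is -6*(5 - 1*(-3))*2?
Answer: -96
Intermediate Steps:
-6*(5 - 1*(-3))*2 = -6*(5 + 3)*2 = -6*8*2 = -48*2 = -96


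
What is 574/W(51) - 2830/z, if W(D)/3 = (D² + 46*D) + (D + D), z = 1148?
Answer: -21103529/8694378 ≈ -2.4273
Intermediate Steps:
W(D) = 3*D² + 144*D (W(D) = 3*((D² + 46*D) + (D + D)) = 3*((D² + 46*D) + 2*D) = 3*(D² + 48*D) = 3*D² + 144*D)
574/W(51) - 2830/z = 574/((3*51*(48 + 51))) - 2830/1148 = 574/((3*51*99)) - 2830*1/1148 = 574/15147 - 1415/574 = -21103529/8694378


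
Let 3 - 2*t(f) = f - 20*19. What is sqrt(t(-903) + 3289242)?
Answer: sqrt(3289885) ≈ 1813.8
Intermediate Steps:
t(f) = 383/2 - f/2 (t(f) = 3/2 - (f - 20*19)/2 = 3/2 - (f - 380)/2 = 3/2 - (-380 + f)/2 = 3/2 + (190 - f/2) = 383/2 - f/2)
sqrt(t(-903) + 3289242) = sqrt((383/2 - 1/2*(-903)) + 3289242) = sqrt((383/2 + 903/2) + 3289242) = sqrt(643 + 3289242) = sqrt(3289885)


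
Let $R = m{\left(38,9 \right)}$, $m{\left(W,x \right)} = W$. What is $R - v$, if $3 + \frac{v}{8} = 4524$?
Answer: $-36130$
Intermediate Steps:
$R = 38$
$v = 36168$ ($v = -24 + 8 \cdot 4524 = -24 + 36192 = 36168$)
$R - v = 38 - 36168 = -36130$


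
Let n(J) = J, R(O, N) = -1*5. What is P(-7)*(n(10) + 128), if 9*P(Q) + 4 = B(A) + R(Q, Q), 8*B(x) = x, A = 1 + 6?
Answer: -1495/12 ≈ -124.58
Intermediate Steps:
A = 7
R(O, N) = -5
B(x) = x/8
P(Q) = -65/72 (P(Q) = -4/9 + ((⅛)*7 - 5)/9 = -4/9 + (7/8 - 5)/9 = -4/9 + (⅑)*(-33/8) = -4/9 - 11/24 = -65/72)
P(-7)*(n(10) + 128) = -65*(10 + 128)/72 = -65/72*138 = -1495/12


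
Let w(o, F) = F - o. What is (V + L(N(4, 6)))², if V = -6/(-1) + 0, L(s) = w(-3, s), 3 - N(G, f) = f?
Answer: 36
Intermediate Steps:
N(G, f) = 3 - f
L(s) = 3 + s (L(s) = s - 1*(-3) = s + 3 = 3 + s)
V = 6 (V = -6*(-1) + 0 = 6 + 0 = 6)
(V + L(N(4, 6)))² = (6 + (3 + (3 - 1*6)))² = (6 + (3 + (3 - 6)))² = (6 + (3 - 3))² = (6 + 0)² = 6² = 36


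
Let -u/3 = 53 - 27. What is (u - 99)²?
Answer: 31329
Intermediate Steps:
u = -78 (u = -3*(53 - 27) = -3*26 = -78)
(u - 99)² = (-78 - 99)² = (-177)² = 31329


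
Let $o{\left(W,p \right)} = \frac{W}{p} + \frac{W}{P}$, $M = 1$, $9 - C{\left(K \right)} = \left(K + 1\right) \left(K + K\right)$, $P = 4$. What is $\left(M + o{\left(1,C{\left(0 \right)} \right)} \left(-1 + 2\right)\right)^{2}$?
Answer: $\frac{2401}{1296} \approx 1.8526$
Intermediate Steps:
$C{\left(K \right)} = 9 - 2 K \left(1 + K\right)$ ($C{\left(K \right)} = 9 - \left(K + 1\right) \left(K + K\right) = 9 - \left(1 + K\right) 2 K = 9 - 2 K \left(1 + K\right)$)
$o{\left(W,p \right)} = \frac{W}{4} + \frac{W}{p}$ ($o{\left(W,p \right)} = \frac{W}{p} + \frac{W}{4} = \frac{W}{4} + \frac{W}{p}$)
$\left(M + o{\left(1,C{\left(0 \right)} \right)} \left(-1 + 2\right)\right)^{2} = \left(1 + \left(\frac{1}{4} \cdot 1 + 1 \frac{1}{9 - 0 - 2 \cdot 0^{2}}\right) \left(-1 + 2\right)\right)^{2} = \left(1 + \left(\frac{1}{4} + 1 \frac{1}{9 + 0 - 0}\right) 1\right)^{2} = \left(1 + \left(\frac{1}{4} + 1 \frac{1}{9 + 0 + 0}\right) 1\right)^{2} = \left(1 + \left(\frac{1}{4} + 1 \cdot \frac{1}{9}\right) 1\right)^{2} = \left(1 + \left(\frac{1}{4} + \frac{1}{9}\right) 1\right)^{2} = \left(1 + \frac{13}{36} \cdot 1\right)^{2} = \left(1 + \frac{13}{36}\right)^{2} = \left(\frac{49}{36}\right)^{2} = \frac{2401}{1296}$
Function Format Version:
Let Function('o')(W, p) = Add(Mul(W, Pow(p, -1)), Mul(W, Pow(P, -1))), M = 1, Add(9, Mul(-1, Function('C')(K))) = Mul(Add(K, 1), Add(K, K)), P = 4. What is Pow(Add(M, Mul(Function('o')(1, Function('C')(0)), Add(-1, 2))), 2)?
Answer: Rational(2401, 1296) ≈ 1.8526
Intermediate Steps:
Function('C')(K) = Add(9, Mul(-2, K, Add(1, K))) (Function('C')(K) = Add(9, Mul(-1, Mul(Add(K, 1), Add(K, K)))) = Add(9, Mul(-1, Mul(Add(1, K), Mul(2, K)))) = Add(9, Mul(-1, Mul(2, K, Add(1, K)))) = Add(9, Mul(-2, K, Add(1, K))))
Function('o')(W, p) = Add(Mul(Rational(1, 4), W), Mul(W, Pow(p, -1))) (Function('o')(W, p) = Add(Mul(W, Pow(p, -1)), Mul(W, Pow(4, -1))) = Add(Mul(W, Pow(p, -1)), Mul(W, Rational(1, 4))) = Add(Mul(W, Pow(p, -1)), Mul(Rational(1, 4), W)) = Add(Mul(Rational(1, 4), W), Mul(W, Pow(p, -1))))
Pow(Add(M, Mul(Function('o')(1, Function('C')(0)), Add(-1, 2))), 2) = Pow(Add(1, Mul(Add(Mul(Rational(1, 4), 1), Mul(1, Pow(Add(9, Mul(-2, 0), Mul(-2, Pow(0, 2))), -1))), Add(-1, 2))), 2) = Pow(Add(1, Mul(Add(Rational(1, 4), Mul(1, Pow(Add(9, 0, Mul(-2, 0)), -1))), 1)), 2) = Pow(Add(1, Mul(Add(Rational(1, 4), Mul(1, Pow(Add(9, 0, 0), -1))), 1)), 2) = Pow(Add(1, Mul(Add(Rational(1, 4), Mul(1, Pow(9, -1))), 1)), 2) = Pow(Add(1, Mul(Add(Rational(1, 4), Mul(1, Rational(1, 9))), 1)), 2) = Pow(Add(1, Mul(Add(Rational(1, 4), Rational(1, 9)), 1)), 2) = Pow(Add(1, Mul(Rational(13, 36), 1)), 2) = Pow(Add(1, Rational(13, 36)), 2) = Pow(Rational(49, 36), 2) = Rational(2401, 1296)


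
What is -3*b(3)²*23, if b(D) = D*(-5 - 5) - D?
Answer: -75141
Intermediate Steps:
b(D) = -11*D (b(D) = D*(-10) - D = -10*D - D = -11*D)
-3*b(3)²*23 = -3*(-11*3)²*23 = -3*(-33)²*23 = -3*1089*23 = -3267*23 = -75141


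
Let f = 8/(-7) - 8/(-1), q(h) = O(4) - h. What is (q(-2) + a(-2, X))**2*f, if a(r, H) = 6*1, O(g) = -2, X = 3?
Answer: 1728/7 ≈ 246.86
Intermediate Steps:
a(r, H) = 6
q(h) = -2 - h
f = 48/7 (f = 8*(-1/7) - 8*(-1) = -8/7 + 8 = 48/7 ≈ 6.8571)
(q(-2) + a(-2, X))**2*f = ((-2 - 1*(-2)) + 6)**2*(48/7) = ((-2 + 2) + 6)**2*(48/7) = (0 + 6)**2*(48/7) = 6**2*(48/7) = 36*(48/7) = 1728/7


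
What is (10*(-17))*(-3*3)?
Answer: 1530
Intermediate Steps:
(10*(-17))*(-3*3) = -170*(-9) = 1530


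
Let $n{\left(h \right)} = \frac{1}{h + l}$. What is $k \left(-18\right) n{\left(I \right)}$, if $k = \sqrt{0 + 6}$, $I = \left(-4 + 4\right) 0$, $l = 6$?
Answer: $- 3 \sqrt{6} \approx -7.3485$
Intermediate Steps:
$I = 0$ ($I = 0 \cdot 0 = 0$)
$n{\left(h \right)} = \frac{1}{6 + h}$ ($n{\left(h \right)} = \frac{1}{h + 6} = \frac{1}{6 + h}$)
$k = \sqrt{6} \approx 2.4495$
$k \left(-18\right) n{\left(I \right)} = \frac{\sqrt{6} \left(-18\right)}{6 + 0} = \frac{\left(-18\right) \sqrt{6}}{6} = - 18 \sqrt{6} \cdot \frac{1}{6} = - 3 \sqrt{6}$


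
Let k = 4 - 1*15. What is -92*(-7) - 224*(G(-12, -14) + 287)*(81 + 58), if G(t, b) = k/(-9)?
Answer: -80760988/9 ≈ -8.9734e+6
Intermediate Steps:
k = -11 (k = 4 - 15 = -11)
G(t, b) = 11/9 (G(t, b) = -11/(-9) = -11*(-⅑) = 11/9)
-92*(-7) - 224*(G(-12, -14) + 287)*(81 + 58) = -92*(-7) - 224*(11/9 + 287)*(81 + 58) = 644 - 581056*139/9 = 644 - 224*360566/9 = 644 - 80766784/9 = -80760988/9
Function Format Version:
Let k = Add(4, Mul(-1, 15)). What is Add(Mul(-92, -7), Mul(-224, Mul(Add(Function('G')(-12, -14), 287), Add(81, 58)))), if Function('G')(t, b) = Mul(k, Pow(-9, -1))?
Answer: Rational(-80760988, 9) ≈ -8.9734e+6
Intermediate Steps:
k = -11 (k = Add(4, -15) = -11)
Function('G')(t, b) = Rational(11, 9) (Function('G')(t, b) = Mul(-11, Pow(-9, -1)) = Mul(-11, Rational(-1, 9)) = Rational(11, 9))
Add(Mul(-92, -7), Mul(-224, Mul(Add(Function('G')(-12, -14), 287), Add(81, 58)))) = Add(Mul(-92, -7), Mul(-224, Mul(Add(Rational(11, 9), 287), Add(81, 58)))) = Add(644, Mul(-224, Mul(Rational(2594, 9), 139))) = Add(644, Mul(-224, Rational(360566, 9))) = Add(644, Rational(-80766784, 9)) = Rational(-80760988, 9)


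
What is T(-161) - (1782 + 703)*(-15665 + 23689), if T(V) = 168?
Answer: -19939472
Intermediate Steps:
T(-161) - (1782 + 703)*(-15665 + 23689) = 168 - (1782 + 703)*(-15665 + 23689) = 168 - 2485*8024 = 168 - 1*19939640 = 168 - 19939640 = -19939472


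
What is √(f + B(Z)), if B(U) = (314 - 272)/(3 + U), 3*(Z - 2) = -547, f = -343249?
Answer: I*√495651898/38 ≈ 585.88*I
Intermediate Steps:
Z = -541/3 (Z = 2 + (⅓)*(-547) = 2 - 547/3 = -541/3 ≈ -180.33)
B(U) = 42/(3 + U)
√(f + B(Z)) = √(-343249 + 42/(3 - 541/3)) = √(-343249 + 42/(-532/3)) = √(-343249 + 42*(-3/532)) = √(-343249 - 9/38) = √(-13043471/38) = I*√495651898/38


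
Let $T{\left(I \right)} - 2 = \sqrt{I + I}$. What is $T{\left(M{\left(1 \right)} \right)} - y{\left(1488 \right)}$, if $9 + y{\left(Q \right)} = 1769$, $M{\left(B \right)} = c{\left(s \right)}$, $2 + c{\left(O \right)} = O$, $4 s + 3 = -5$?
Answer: $-1758 + 2 i \sqrt{2} \approx -1758.0 + 2.8284 i$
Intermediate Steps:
$s = -2$ ($s = - \frac{3}{4} + \frac{1}{4} \left(-5\right) = - \frac{3}{4} - \frac{5}{4} = -2$)
$c{\left(O \right)} = -2 + O$
$M{\left(B \right)} = -4$ ($M{\left(B \right)} = -2 - 2 = -4$)
$y{\left(Q \right)} = 1760$ ($y{\left(Q \right)} = -9 + 1769 = 1760$)
$T{\left(I \right)} = 2 + \sqrt{2} \sqrt{I}$ ($T{\left(I \right)} = 2 + \sqrt{I + I} = 2 + \sqrt{2 I} = 2 + \sqrt{2} \sqrt{I}$)
$T{\left(M{\left(1 \right)} \right)} - y{\left(1488 \right)} = \left(2 + \sqrt{2} \sqrt{-4}\right) - 1760 = \left(2 + \sqrt{2} \cdot 2 i\right) - 1760 = \left(2 + 2 i \sqrt{2}\right) - 1760 = -1758 + 2 i \sqrt{2}$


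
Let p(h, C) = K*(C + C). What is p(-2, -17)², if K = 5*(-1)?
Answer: 28900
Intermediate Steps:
K = -5
p(h, C) = -10*C (p(h, C) = -5*(C + C) = -10*C)
p(-2, -17)² = (-10*(-17))² = 170² = 28900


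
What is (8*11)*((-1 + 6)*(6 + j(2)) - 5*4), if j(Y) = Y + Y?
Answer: 2640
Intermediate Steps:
j(Y) = 2*Y
(8*11)*((-1 + 6)*(6 + j(2)) - 5*4) = (8*11)*((-1 + 6)*(6 + 2*2) - 5*4) = 88*(5*(6 + 4) - 20) = 88*(5*10 - 20) = 88*(50 - 20) = 88*30 = 2640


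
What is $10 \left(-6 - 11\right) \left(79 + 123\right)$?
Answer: $-34340$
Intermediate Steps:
$10 \left(-6 - 11\right) \left(79 + 123\right) = 10 \left(-17\right) 202 = \left(-170\right) 202 = -34340$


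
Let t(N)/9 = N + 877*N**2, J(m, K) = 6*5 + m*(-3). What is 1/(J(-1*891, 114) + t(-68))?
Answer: 1/36499323 ≈ 2.7398e-8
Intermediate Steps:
J(m, K) = 30 - 3*m
t(N) = 9*N + 7893*N**2 (t(N) = 9*(N + 877*N**2) = 9*N + 7893*N**2)
1/(J(-1*891, 114) + t(-68)) = 1/((30 - (-3)*891) + 9*(-68)*(1 + 877*(-68))) = 1/((30 - 3*(-891)) + 9*(-68)*(1 - 59636)) = 1/((30 + 2673) + 9*(-68)*(-59635)) = 1/(2703 + 36496620) = 1/36499323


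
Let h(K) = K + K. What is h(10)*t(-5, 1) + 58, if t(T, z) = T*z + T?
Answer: -142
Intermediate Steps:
t(T, z) = T + T*z
h(K) = 2*K
h(10)*t(-5, 1) + 58 = (2*10)*(-5*(1 + 1)) + 58 = 20*(-5*2) + 58 = 20*(-10) + 58 = -200 + 58 = -142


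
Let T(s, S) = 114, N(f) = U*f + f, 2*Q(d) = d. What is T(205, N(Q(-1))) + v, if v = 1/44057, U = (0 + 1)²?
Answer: 5022499/44057 ≈ 114.00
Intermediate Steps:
Q(d) = d/2
U = 1 (U = 1² = 1)
N(f) = 2*f (N(f) = 1*f + f = f + f = 2*f)
v = 1/44057 ≈ 2.2698e-5
T(205, N(Q(-1))) + v = 114 + 1/44057 = 5022499/44057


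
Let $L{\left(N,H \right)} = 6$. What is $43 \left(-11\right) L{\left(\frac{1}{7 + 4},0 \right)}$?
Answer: $-2838$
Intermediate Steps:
$43 \left(-11\right) L{\left(\frac{1}{7 + 4},0 \right)} = 43 \left(-11\right) 6 = \left(-473\right) 6 = -2838$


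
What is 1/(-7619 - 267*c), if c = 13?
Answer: -1/11090 ≈ -9.0171e-5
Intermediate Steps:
1/(-7619 - 267*c) = 1/(-7619 - 267*13) = 1/(-7619 - 3471) = 1/(-11090) = -1/11090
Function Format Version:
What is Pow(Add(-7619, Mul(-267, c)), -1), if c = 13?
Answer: Rational(-1, 11090) ≈ -9.0171e-5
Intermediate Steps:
Pow(Add(-7619, Mul(-267, c)), -1) = Pow(Add(-7619, Mul(-267, 13)), -1) = Pow(Add(-7619, -3471), -1) = Pow(-11090, -1) = Rational(-1, 11090)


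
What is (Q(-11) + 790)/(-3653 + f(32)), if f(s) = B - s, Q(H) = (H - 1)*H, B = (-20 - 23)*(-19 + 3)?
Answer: -922/2997 ≈ -0.30764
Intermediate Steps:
B = 688 (B = -43*(-16) = 688)
Q(H) = H*(-1 + H) (Q(H) = (-1 + H)*H = H*(-1 + H))
f(s) = 688 - s
(Q(-11) + 790)/(-3653 + f(32)) = (-11*(-1 - 11) + 790)/(-3653 + (688 - 1*32)) = (-11*(-12) + 790)/(-3653 + (688 - 32)) = (132 + 790)/(-3653 + 656) = 922/(-2997) = 922*(-1/2997) = -922/2997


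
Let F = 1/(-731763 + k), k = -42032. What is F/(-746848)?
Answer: 1/577907248160 ≈ 1.7304e-12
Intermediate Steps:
F = -1/773795 (F = 1/(-731763 - 42032) = 1/(-773795) = -1/773795 ≈ -1.2923e-6)
F/(-746848) = -1/773795/(-746848) = -1/773795*(-1/746848) = 1/577907248160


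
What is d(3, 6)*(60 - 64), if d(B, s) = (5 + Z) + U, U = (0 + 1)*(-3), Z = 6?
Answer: -32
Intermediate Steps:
U = -3 (U = 1*(-3) = -3)
d(B, s) = 8 (d(B, s) = (5 + 6) - 3 = 11 - 3 = 8)
d(3, 6)*(60 - 64) = 8*(60 - 64) = 8*(-4) = -32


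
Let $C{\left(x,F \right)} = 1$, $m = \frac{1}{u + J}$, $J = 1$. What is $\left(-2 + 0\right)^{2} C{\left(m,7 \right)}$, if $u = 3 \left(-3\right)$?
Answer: $4$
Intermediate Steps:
$u = -9$
$m = - \frac{1}{8}$ ($m = \frac{1}{-9 + 1} = \frac{1}{-8} = - \frac{1}{8} \approx -0.125$)
$\left(-2 + 0\right)^{2} C{\left(m,7 \right)} = \left(-2 + 0\right)^{2} \cdot 1 = \left(-2\right)^{2} \cdot 1 = 4 \cdot 1 = 4$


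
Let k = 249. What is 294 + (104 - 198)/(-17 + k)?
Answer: 34057/116 ≈ 293.59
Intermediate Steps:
294 + (104 - 198)/(-17 + k) = 294 + (104 - 198)/(-17 + 249) = 294 - 94/232 = 294 - 94*1/232 = 294 - 47/116 = 34057/116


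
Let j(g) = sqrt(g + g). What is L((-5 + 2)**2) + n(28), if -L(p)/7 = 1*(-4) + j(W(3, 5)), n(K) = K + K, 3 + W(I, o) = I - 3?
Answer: 84 - 7*I*sqrt(6) ≈ 84.0 - 17.146*I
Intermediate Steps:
W(I, o) = -6 + I (W(I, o) = -3 + (I - 3) = -3 + (-3 + I) = -6 + I)
n(K) = 2*K
j(g) = sqrt(2)*sqrt(g) (j(g) = sqrt(2*g) = sqrt(2)*sqrt(g))
L(p) = 28 - 7*I*sqrt(6) (L(p) = -7*(1*(-4) + sqrt(2)*sqrt(-6 + 3)) = -7*(-4 + sqrt(2)*sqrt(-3)) = -7*(-4 + sqrt(2)*(I*sqrt(3))) = -7*(-4 + I*sqrt(6)) = 28 - 7*I*sqrt(6))
L((-5 + 2)**2) + n(28) = (28 - 7*I*sqrt(6)) + 2*28 = (28 - 7*I*sqrt(6)) + 56 = 84 - 7*I*sqrt(6)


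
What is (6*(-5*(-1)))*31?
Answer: 930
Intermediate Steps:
(6*(-5*(-1)))*31 = (6*5)*31 = 30*31 = 930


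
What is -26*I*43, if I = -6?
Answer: 6708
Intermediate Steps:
-26*I*43 = -26*(-6)*43 = 156*43 = 6708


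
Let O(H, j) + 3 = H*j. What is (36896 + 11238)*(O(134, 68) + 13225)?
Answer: 1075024756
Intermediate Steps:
O(H, j) = -3 + H*j
(36896 + 11238)*(O(134, 68) + 13225) = (36896 + 11238)*((-3 + 134*68) + 13225) = 48134*((-3 + 9112) + 13225) = 48134*(9109 + 13225) = 48134*22334 = 1075024756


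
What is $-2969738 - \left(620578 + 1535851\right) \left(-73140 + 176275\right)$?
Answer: $-222406274653$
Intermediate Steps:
$-2969738 - \left(620578 + 1535851\right) \left(-73140 + 176275\right) = -2969738 - 2156429 \cdot 103135 = -2969738 - 222403304915 = -222406274653$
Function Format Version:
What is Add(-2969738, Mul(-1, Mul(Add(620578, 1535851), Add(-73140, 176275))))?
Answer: -222406274653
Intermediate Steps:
Add(-2969738, Mul(-1, Mul(Add(620578, 1535851), Add(-73140, 176275)))) = Add(-2969738, Mul(-1, Mul(2156429, 103135))) = Add(-2969738, Mul(-1, 222403304915)) = Add(-2969738, -222403304915) = -222406274653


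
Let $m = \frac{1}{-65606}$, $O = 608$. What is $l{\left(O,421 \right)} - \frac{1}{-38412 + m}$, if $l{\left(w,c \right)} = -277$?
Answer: $- \frac{698055909815}{2520057673} \approx -277.0$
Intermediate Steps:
$m = - \frac{1}{65606} \approx -1.5243 \cdot 10^{-5}$
$l{\left(O,421 \right)} - \frac{1}{-38412 + m} = -277 - \frac{1}{-38412 - \frac{1}{65606}} = -277 - \frac{1}{- \frac{2520057673}{65606}} = -277 - - \frac{65606}{2520057673} = -277 + \frac{65606}{2520057673} = - \frac{698055909815}{2520057673}$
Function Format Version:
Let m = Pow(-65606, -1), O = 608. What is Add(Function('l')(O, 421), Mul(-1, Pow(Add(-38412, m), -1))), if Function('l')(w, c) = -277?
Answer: Rational(-698055909815, 2520057673) ≈ -277.00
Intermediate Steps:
m = Rational(-1, 65606) ≈ -1.5243e-5
Add(Function('l')(O, 421), Mul(-1, Pow(Add(-38412, m), -1))) = Add(-277, Mul(-1, Pow(Add(-38412, Rational(-1, 65606)), -1))) = Add(-277, Mul(-1, Pow(Rational(-2520057673, 65606), -1))) = Add(-277, Mul(-1, Rational(-65606, 2520057673))) = Add(-277, Rational(65606, 2520057673)) = Rational(-698055909815, 2520057673)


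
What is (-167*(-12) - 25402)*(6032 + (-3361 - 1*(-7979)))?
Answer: -249188700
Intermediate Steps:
(-167*(-12) - 25402)*(6032 + (-3361 - 1*(-7979))) = (2004 - 25402)*(6032 + (-3361 + 7979)) = -23398*(6032 + 4618) = -23398*10650 = -249188700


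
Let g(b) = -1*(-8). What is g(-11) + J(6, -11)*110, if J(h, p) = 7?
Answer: 778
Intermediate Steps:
g(b) = 8
g(-11) + J(6, -11)*110 = 8 + 7*110 = 8 + 770 = 778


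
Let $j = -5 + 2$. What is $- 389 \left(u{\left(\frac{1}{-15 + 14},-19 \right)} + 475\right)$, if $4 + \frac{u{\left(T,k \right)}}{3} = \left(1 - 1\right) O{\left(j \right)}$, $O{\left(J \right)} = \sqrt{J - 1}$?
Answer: $-180107$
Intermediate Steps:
$j = -3$
$O{\left(J \right)} = \sqrt{-1 + J}$
$u{\left(T,k \right)} = -12$ ($u{\left(T,k \right)} = -12 + 3 \left(1 - 1\right) \sqrt{-1 - 3} = -12 + 3 \cdot 0 \sqrt{-4} = -12 + 3 \cdot 0 \cdot 2 i = -12 + 3 \cdot 0 = -12 + 0 = -12$)
$- 389 \left(u{\left(\frac{1}{-15 + 14},-19 \right)} + 475\right) = - 389 \left(-12 + 475\right) = \left(-389\right) 463 = -180107$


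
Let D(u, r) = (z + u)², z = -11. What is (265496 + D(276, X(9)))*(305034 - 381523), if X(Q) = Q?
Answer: -25678963569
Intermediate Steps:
D(u, r) = (-11 + u)²
(265496 + D(276, X(9)))*(305034 - 381523) = (265496 + (-11 + 276)²)*(305034 - 381523) = (265496 + 265²)*(-76489) = (265496 + 70225)*(-76489) = 335721*(-76489) = -25678963569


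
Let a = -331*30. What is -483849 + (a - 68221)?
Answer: -562000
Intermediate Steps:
a = -9930
-483849 + (a - 68221) = -483849 + (-9930 - 68221) = -483849 - 78151 = -562000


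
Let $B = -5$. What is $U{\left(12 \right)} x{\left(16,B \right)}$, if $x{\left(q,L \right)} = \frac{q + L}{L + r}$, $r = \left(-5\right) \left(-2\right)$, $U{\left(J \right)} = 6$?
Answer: $\frac{66}{5} \approx 13.2$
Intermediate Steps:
$r = 10$
$x{\left(q,L \right)} = \frac{L + q}{10 + L}$ ($x{\left(q,L \right)} = \frac{q + L}{L + 10} = \frac{L + q}{10 + L}$)
$U{\left(12 \right)} x{\left(16,B \right)} = 6 \frac{-5 + 16}{10 - 5} = 6 \cdot \frac{1}{5} \cdot 11 = 6 \cdot \frac{11}{5} = \frac{66}{5}$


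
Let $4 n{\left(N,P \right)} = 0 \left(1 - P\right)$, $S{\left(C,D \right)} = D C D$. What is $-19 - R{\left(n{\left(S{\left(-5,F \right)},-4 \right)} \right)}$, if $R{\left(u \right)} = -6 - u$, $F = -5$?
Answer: $-13$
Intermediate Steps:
$S{\left(C,D \right)} = C D^{2}$ ($S{\left(C,D \right)} = C D D = C D^{2}$)
$n{\left(N,P \right)} = 0$ ($n{\left(N,P \right)} = \frac{0 \left(1 - P\right)}{4} = \frac{1}{4} \cdot 0 = 0$)
$-19 - R{\left(n{\left(S{\left(-5,F \right)},-4 \right)} \right)} = -19 - \left(-6 - 0\right) = -19 - \left(-6 + 0\right) = -19 - -6 = -19 + 6 = -13$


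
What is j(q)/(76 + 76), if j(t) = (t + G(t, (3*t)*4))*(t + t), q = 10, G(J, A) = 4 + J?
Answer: 60/19 ≈ 3.1579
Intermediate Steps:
j(t) = 2*t*(4 + 2*t) (j(t) = (t + (4 + t))*(t + t) = (4 + 2*t)*(2*t) = 2*t*(4 + 2*t))
j(q)/(76 + 76) = (4*10*(2 + 10))/(76 + 76) = (4*10*12)/152 = 480*(1/152) = 60/19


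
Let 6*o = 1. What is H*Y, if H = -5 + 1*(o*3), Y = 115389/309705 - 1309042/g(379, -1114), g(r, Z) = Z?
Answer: -304159046967/57501895 ≈ -5289.5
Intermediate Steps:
o = ⅙ (o = (⅙)*1 = ⅙ ≈ 0.16667)
Y = 67590899326/57501895 (Y = 115389/309705 - 1309042/(-1114) = 115389*(1/309705) - 1309042*(-1/1114) = 38463/103235 + 654521/557 = 67590899326/57501895 ≈ 1175.5)
H = -9/2 (H = -5 + 1*((⅙)*3) = -5 + 1*(½) = -5 + ½ = -9/2 ≈ -4.5000)
H*Y = -9/2*67590899326/57501895 = -304159046967/57501895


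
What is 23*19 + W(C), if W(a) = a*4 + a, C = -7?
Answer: 402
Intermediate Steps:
W(a) = 5*a (W(a) = 4*a + a = 5*a)
23*19 + W(C) = 23*19 + 5*(-7) = 437 - 35 = 402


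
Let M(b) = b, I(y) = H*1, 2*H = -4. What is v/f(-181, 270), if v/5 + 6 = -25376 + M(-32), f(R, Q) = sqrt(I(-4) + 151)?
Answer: -127070*sqrt(149)/149 ≈ -10410.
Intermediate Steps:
H = -2 (H = (1/2)*(-4) = -2)
I(y) = -2 (I(y) = -2*1 = -2)
f(R, Q) = sqrt(149) (f(R, Q) = sqrt(-2 + 151) = sqrt(149))
v = -127070 (v = -30 + 5*(-25376 - 32) = -30 + 5*(-25408) = -30 - 127040 = -127070)
v/f(-181, 270) = -127070*sqrt(149)/149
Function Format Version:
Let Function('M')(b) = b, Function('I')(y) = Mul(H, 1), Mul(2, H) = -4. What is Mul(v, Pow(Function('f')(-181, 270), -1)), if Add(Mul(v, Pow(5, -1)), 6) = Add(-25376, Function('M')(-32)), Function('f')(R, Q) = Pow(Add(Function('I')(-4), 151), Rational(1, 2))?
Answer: Mul(Rational(-127070, 149), Pow(149, Rational(1, 2))) ≈ -10410.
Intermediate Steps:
H = -2 (H = Mul(Rational(1, 2), -4) = -2)
Function('I')(y) = -2 (Function('I')(y) = Mul(-2, 1) = -2)
Function('f')(R, Q) = Pow(149, Rational(1, 2)) (Function('f')(R, Q) = Pow(Add(-2, 151), Rational(1, 2)) = Pow(149, Rational(1, 2)))
v = -127070 (v = Add(-30, Mul(5, Add(-25376, -32))) = Add(-30, Mul(5, -25408)) = Add(-30, -127040) = -127070)
Mul(v, Pow(Function('f')(-181, 270), -1)) = Mul(-127070, Pow(Pow(149, Rational(1, 2)), -1)) = Mul(-127070, Mul(Rational(1, 149), Pow(149, Rational(1, 2)))) = Mul(Rational(-127070, 149), Pow(149, Rational(1, 2)))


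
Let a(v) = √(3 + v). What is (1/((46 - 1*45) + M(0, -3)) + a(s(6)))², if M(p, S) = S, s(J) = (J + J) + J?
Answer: 85/4 - √21 ≈ 16.667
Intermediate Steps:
s(J) = 3*J (s(J) = 2*J + J = 3*J)
(1/((46 - 1*45) + M(0, -3)) + a(s(6)))² = (1/((46 - 1*45) - 3) + √(3 + 3*6))² = (1/((46 - 45) - 3) + √(3 + 18))² = (1/(1 - 3) + √21)² = (1/(-2) + √21)² = (-½ + √21)²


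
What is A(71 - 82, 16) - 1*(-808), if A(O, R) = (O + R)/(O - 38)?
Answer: 39587/49 ≈ 807.90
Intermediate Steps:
A(O, R) = (O + R)/(-38 + O)
A(71 - 82, 16) - 1*(-808) = ((71 - 82) + 16)/(-38 + (71 - 82)) - 1*(-808) = (-11 + 16)/(-38 - 11) + 808 = 5/(-49) + 808 = -1/49*5 + 808 = -5/49 + 808 = 39587/49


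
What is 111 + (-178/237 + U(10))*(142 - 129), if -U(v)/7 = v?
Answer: -191677/237 ≈ -808.76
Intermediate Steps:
U(v) = -7*v
111 + (-178/237 + U(10))*(142 - 129) = 111 + (-178/237 - 7*10)*(142 - 129) = 111 + (-178*1/237 - 70)*13 = 111 + (-178/237 - 70)*13 = 111 - 16768/237*13 = 111 - 217984/237 = -191677/237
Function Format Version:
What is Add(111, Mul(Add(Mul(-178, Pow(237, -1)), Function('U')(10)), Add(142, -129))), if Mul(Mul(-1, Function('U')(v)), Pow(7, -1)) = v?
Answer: Rational(-191677, 237) ≈ -808.76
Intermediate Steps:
Function('U')(v) = Mul(-7, v)
Add(111, Mul(Add(Mul(-178, Pow(237, -1)), Function('U')(10)), Add(142, -129))) = Add(111, Mul(Add(Mul(-178, Pow(237, -1)), Mul(-7, 10)), Add(142, -129))) = Add(111, Mul(Add(Mul(-178, Rational(1, 237)), -70), 13)) = Add(111, Mul(Add(Rational(-178, 237), -70), 13)) = Add(111, Mul(Rational(-16768, 237), 13)) = Add(111, Rational(-217984, 237)) = Rational(-191677, 237)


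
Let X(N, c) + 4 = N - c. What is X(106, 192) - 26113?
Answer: -26203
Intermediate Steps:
X(N, c) = -4 + N - c (X(N, c) = -4 + (N - c) = -4 + N - c)
X(106, 192) - 26113 = (-4 + 106 - 1*192) - 26113 = (-4 + 106 - 192) - 26113 = -90 - 26113 = -26203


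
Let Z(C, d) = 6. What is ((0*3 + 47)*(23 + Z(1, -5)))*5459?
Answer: 7440617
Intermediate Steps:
((0*3 + 47)*(23 + Z(1, -5)))*5459 = ((0*3 + 47)*(23 + 6))*5459 = ((0 + 47)*29)*5459 = (47*29)*5459 = 1363*5459 = 7440617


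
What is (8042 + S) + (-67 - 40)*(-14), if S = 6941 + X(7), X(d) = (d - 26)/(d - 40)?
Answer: 543892/33 ≈ 16482.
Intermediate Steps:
X(d) = (-26 + d)/(-40 + d)
S = 229072/33 (S = 6941 + (-26 + 7)/(-40 + 7) = 6941 - 19/(-33) = 6941 - 1/33*(-19) = 6941 + 19/33 = 229072/33 ≈ 6941.6)
(8042 + S) + (-67 - 40)*(-14) = (8042 + 229072/33) + (-67 - 40)*(-14) = 494458/33 - 107*(-14) = 494458/33 + 1498 = 543892/33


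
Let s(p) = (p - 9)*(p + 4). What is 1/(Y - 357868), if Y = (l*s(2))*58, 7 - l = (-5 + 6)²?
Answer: -1/372484 ≈ -2.6847e-6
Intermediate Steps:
l = 6 (l = 7 - (-5 + 6)² = 7 - 1*1² = 7 - 1*1 = 7 - 1 = 6)
s(p) = (-9 + p)*(4 + p)
Y = -14616 (Y = (6*(-36 + 2² - 5*2))*58 = (6*(-36 + 4 - 10))*58 = (6*(-42))*58 = -252*58 = -14616)
1/(Y - 357868) = 1/(-14616 - 357868) = 1/(-372484) = -1/372484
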